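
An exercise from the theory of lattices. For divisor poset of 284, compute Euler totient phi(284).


phi(n) = n * prod_{p|n} (1 - 1/p).
Prime divisors of 284: [2, 71]
phi(284) = 284 * (1 - 1/2) * (1 - 1/71)
phi(284) = 140


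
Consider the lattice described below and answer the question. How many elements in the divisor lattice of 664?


Divisors of 664: [1, 2, 4, 8, 83, 166, 332, 664]
Count: 8


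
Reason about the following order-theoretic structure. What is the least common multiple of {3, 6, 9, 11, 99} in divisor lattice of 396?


In a divisor lattice, join = lcm (least common multiple).
Compute lcm iteratively: start with first element, then lcm(current, next).
Elements: [3, 6, 9, 11, 99]
lcm(3,6) = 6
lcm(6,9) = 18
lcm(18,11) = 198
lcm(198,99) = 198
Final lcm = 198


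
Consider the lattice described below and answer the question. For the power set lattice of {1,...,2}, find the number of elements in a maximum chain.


A chain is a totally ordered subset; we count the number of elements in a maximum chain.
Compute, for each element x, the size of the longest chain ending at x:
  {}: 1
  {1}: 2
  {2}: 2
  {1,2}: 3
A maximum chain: {} < {1} < {1,2}
Number of elements in the longest chain: 3


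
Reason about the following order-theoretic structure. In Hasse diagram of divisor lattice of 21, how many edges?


A cover relation a -< b holds when a < b with no c strictly between.
Cover relations:
  1 -< 3
  1 -< 7
  3 -< 21
  7 -< 21
Total: 4


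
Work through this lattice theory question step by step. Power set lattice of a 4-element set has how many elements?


Power set = 2^n.
2^4 = 16


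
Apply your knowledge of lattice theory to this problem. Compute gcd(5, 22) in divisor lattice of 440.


In a divisor lattice, meet = gcd (greatest common divisor).
By Euclidean algorithm or factoring: gcd(5,22) = 1


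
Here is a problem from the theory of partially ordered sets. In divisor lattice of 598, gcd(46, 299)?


Meet=gcd.
gcd(46,299)=23


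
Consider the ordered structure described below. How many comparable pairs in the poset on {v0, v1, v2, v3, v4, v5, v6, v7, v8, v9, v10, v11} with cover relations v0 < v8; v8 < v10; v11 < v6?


A comparable pair {a,b} has a < b or b < a in the order.
Count unordered pairs where one element is strictly below the other.
Examples: {v0,v8}, {v0,v10}, {v6,v11}, {v8,v10}
Total comparable pairs: 4


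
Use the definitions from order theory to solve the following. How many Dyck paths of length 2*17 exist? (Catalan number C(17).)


C(n) = C(2n, n) / (n+1).
C(34, 17) = 2333606220
C(17) = 2333606220 / 18 = 129644790


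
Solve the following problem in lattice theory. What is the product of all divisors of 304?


Divisors of 304: [1, 2, 4, 8, 16, 19, 38, 76, 152, 304]
Product = n^(d(n)/2) = 304^(10/2)
Product = 2596377985024


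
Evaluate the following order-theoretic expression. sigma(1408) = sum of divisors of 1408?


sigma(n) = sum of divisors.
Divisors of 1408: [1, 2, 4, 8, 11, 16, 22, 32, 44, 64, 88, 128, 176, 352, 704, 1408]
Sum = 3060


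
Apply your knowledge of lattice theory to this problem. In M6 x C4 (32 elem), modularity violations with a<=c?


Modular law: if a <= c then a v (b ^ c) = (a v b) ^ c.
Check all triples (a,b,c) with a <= c among 32 elements.
This lattice is modular (diamonds M_m and their chain-products are modular).
Total violating triples: 0


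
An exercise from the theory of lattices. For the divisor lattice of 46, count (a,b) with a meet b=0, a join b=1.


Complement pair (a,b): a meet b = bottom, a join b = top.
Here: gcd(a,b)=1 and lcm(a,b)=46, i.e. a*b=46 with a,b coprime.
Pairs found: (1,46), (2,23), (23,2), (46,1)
Total ordered pairs: 4


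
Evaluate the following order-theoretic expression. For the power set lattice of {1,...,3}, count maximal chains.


A maximal chain goes from the minimum element to a maximal element via cover relations.
Counting all min-to-max paths in the cover graph.
Total maximal chains: 6


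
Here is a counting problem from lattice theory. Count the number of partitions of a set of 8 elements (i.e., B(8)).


B(n) = number of set partitions of an n-element set.
B(n) satisfies the recurrence: B(n+1) = sum_k C(n,k)*B(k).
B(8) = 4140


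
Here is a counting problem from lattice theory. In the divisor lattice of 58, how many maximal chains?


A maximal chain goes from the minimum element to a maximal element via cover relations.
Counting all min-to-max paths in the cover graph.
Total maximal chains: 2


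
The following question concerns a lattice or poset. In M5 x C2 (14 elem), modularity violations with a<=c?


Modular law: if a <= c then a v (b ^ c) = (a v b) ^ c.
Check all triples (a,b,c) with a <= c among 14 elements.
This lattice is modular (diamonds M_m and their chain-products are modular).
Total violating triples: 0


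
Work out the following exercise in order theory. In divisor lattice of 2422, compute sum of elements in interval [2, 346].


Interval [2,346] in divisors of 2422: [2, 346]
Sum = 348


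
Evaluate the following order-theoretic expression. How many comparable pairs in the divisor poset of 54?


A comparable pair {a,b} has a < b or b < a in the order.
Count unordered pairs where one element is strictly below the other.
Examples: {1,2}, {1,3}, {1,6}, {1,9}, ...
Total comparable pairs: 22


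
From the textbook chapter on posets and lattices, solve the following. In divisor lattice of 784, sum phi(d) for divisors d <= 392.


Divisors of 784 up to 392: [1, 2, 4, 7, 8, 14, 16, 28, 49, 56, 98, 112, 196, 392]
phi values: [1, 1, 2, 6, 4, 6, 8, 12, 42, 24, 42, 48, 84, 168]
Sum = 448


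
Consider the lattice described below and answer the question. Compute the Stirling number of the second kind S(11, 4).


S(n,k) = k*S(n-1,k) + S(n-1,k-1).
S(10,4) = 34105, S(10,3) = 9330
S(11,4) = 4*34105 + 9330 = 136420 + 9330
S(11,4) = 145750


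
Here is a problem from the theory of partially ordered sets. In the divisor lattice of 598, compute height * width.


Height = length of longest chain minus 1; width = size of largest antichain.
A maximum chain: 1 | 23 | 299 | 598  (height 3).
A maximum antichain: {2, 13, 23}  (width 3).
Product = 3 * 3 = 9


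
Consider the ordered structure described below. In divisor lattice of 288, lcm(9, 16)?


Join=lcm.
gcd(9,16)=1
lcm=144


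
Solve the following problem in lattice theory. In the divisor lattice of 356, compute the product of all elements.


Divisors of 356: [1, 2, 4, 89, 178, 356]
Product = n^(d(n)/2) = 356^(6/2)
Product = 45118016


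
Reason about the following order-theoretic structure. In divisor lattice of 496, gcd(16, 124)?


Meet=gcd.
gcd(16,124)=4


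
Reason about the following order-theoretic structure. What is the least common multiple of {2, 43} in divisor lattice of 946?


In a divisor lattice, join = lcm (least common multiple).
Compute lcm iteratively: start with first element, then lcm(current, next).
Elements: [2, 43]
lcm(2,43) = 86
Final lcm = 86


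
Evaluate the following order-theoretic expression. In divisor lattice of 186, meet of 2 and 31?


In a divisor lattice, meet = gcd (greatest common divisor).
By Euclidean algorithm or factoring: gcd(2,31) = 1


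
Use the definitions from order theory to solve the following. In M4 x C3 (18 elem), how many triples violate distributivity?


Distributive law: a ^ (b v c) = (a ^ b) v (a ^ c).
Check all 18^3 = 5832 ordered triples (a,b,c).
  e.g. a=(a1,0), b=(a2,0), c=(a3,0): lhs=(a1,0) != rhs=(0,0)
  e.g. a=(a1,0), b=(a2,0), c=(a3,1): lhs=(a1,0) != rhs=(0,0)
Total violating triples: 648


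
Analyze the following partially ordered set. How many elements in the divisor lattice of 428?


Divisors of 428: [1, 2, 4, 107, 214, 428]
Count: 6


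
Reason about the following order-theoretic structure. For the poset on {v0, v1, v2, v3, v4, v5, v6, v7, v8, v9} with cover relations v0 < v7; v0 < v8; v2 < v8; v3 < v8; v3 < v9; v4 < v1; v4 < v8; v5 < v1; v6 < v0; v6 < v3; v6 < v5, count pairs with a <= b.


The order relation is {(a,b) : a <= b}, reflexive so it includes (a,a).
Examples: (v0,v0), (v0,v7), (v0,v8), (v1,v1), (v2,v2), ...
Total ordered pairs: 25


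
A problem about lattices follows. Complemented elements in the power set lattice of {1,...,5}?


An element a is complemented if some b has a meet b = bottom, a join b = top.
every subset A has complement S\A, so all elements are complemented.
Complemented elements: {}, {1}, {2}, {3}, {4}, {5}, ... (26 more)
Count: 32


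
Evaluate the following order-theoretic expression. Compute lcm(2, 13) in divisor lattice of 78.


In a divisor lattice, join = lcm (least common multiple).
gcd(2,13) = 1
lcm(2,13) = 2*13/gcd = 26/1 = 26


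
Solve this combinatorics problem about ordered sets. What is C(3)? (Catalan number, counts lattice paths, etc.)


C(n) = C(2n, n) / (n+1).
C(6, 3) = 20
C(3) = 20 / 4 = 5


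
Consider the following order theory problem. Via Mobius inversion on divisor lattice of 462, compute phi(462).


phi(n) = n * prod_{p|n} (1 - 1/p).
Prime divisors of 462: [2, 3, 7, 11]
phi(462) = 462 * (1 - 1/2) * (1 - 1/3) * (1 - 1/7) * (1 - 1/11)
phi(462) = 120


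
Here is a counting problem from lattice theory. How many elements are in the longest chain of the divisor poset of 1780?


A chain is a totally ordered subset; we count the number of elements in a maximum chain.
Compute, for each element x, the size of the longest chain ending at x:
  1: 1
  2: 2
  5: 2
  89: 2
  4: 3
  10: 3
  ...
A maximum chain: 1 < 2 < 4 < 20 < 1780
Number of elements in the longest chain: 5


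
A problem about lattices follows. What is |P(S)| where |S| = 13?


Power set = 2^n.
2^13 = 8192


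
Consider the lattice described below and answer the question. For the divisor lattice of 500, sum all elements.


sigma(n) = sum of divisors.
Divisors of 500: [1, 2, 4, 5, 10, 20, 25, 50, 100, 125, 250, 500]
Sum = 1092


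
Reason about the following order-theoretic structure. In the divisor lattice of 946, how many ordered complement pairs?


Complement pair (a,b): a meet b = bottom, a join b = top.
Here: gcd(a,b)=1 and lcm(a,b)=946, i.e. a*b=946 with a,b coprime.
Pairs found: (1,946), (2,473), (11,86), (22,43), ... (4 more)
Total ordered pairs: 8


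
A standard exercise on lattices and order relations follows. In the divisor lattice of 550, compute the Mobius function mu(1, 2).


In a divisor lattice, mu(a,b) = mu(b/a) where mu is the classical Mobius function.
b/a = 2/1 = 2
Prime factorization of 2: primes [2]
2 is squarefree with 1 prime factor(s), so mu(2) = (-1)^1 = -1


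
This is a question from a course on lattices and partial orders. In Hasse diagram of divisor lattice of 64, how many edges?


A cover relation a -< b holds when a < b with no c strictly between.
Cover relations:
  1 -< 2
  2 -< 4
  4 -< 8
  8 -< 16
  16 -< 32
  32 -< 64
Total: 6


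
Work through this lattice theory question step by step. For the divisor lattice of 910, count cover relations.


A cover relation a -< b holds when a < b with no c strictly between.
Cover relations:
  1 -< 2
  1 -< 5
  1 -< 7
  1 -< 13
  2 -< 10
  2 -< 14
  2 -< 26
  5 -< 10
  ...24 more
Total: 32


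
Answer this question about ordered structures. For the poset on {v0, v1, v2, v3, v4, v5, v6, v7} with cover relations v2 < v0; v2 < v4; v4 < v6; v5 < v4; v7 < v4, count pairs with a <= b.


The order relation is {(a,b) : a <= b}, reflexive so it includes (a,a).
Examples: (v0,v0), (v1,v1), (v2,v0), (v2,v2), (v2,v4), ...
Total ordered pairs: 16


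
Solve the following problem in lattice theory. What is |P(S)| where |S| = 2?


Power set = 2^n.
2^2 = 4


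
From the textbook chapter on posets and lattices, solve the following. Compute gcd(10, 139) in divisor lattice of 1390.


In a divisor lattice, meet = gcd (greatest common divisor).
By Euclidean algorithm or factoring: gcd(10,139) = 1


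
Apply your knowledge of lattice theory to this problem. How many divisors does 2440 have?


Divisors of 2440: [1, 2, 4, 5, 8, 10, 20, 40, 61, 122, 244, 305, 488, 610, 1220, 2440]
Count: 16


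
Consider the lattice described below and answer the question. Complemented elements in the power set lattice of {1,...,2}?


An element a is complemented if some b has a meet b = bottom, a join b = top.
every subset A has complement S\A, so all elements are complemented.
Complemented elements: {}, {1}, {2}, {1,2}
Count: 4


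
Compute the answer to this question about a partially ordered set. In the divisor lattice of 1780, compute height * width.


Height = length of longest chain minus 1; width = size of largest antichain.
A maximum chain: 1 | 89 | 445 | 890 | 1780  (height 4).
A maximum antichain: {4, 10, 178, 445}  (width 4).
Product = 4 * 4 = 16


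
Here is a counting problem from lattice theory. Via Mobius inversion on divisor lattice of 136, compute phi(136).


phi(n) = n * prod_{p|n} (1 - 1/p).
Prime divisors of 136: [2, 17]
phi(136) = 136 * (1 - 1/2) * (1 - 1/17)
phi(136) = 64


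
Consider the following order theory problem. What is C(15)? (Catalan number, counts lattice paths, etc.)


C(n) = C(2n, n) / (n+1).
C(30, 15) = 155117520
C(15) = 155117520 / 16 = 9694845


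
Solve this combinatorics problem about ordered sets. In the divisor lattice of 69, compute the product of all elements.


Divisors of 69: [1, 3, 23, 69]
Product = n^(d(n)/2) = 69^(4/2)
Product = 4761


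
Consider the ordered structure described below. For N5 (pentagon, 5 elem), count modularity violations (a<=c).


Modular law: if a <= c then a v (b ^ c) = (a v b) ^ c.
Check all triples (a,b,c) with a <= c among 5 elements.
  e.g. a=a, b=c, c=b: lhs=a != rhs=b
Total violating triples: 1


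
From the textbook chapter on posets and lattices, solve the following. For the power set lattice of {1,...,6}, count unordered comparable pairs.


A comparable pair {a,b} has a < b or b < a in the order.
Count unordered pairs where one element is strictly below the other.
Examples: {{},{1}}, {{},{2}}, {{},{3}}, {{},{4}}, ...
Total comparable pairs: 665


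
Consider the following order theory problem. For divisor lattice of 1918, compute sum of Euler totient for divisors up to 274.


Divisors of 1918 up to 274: [1, 2, 7, 14, 137, 274]
phi values: [1, 1, 6, 6, 136, 136]
Sum = 286


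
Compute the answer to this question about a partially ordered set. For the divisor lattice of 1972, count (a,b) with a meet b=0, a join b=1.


Complement pair (a,b): a meet b = bottom, a join b = top.
Here: gcd(a,b)=1 and lcm(a,b)=1972, i.e. a*b=1972 with a,b coprime.
Pairs found: (1,1972), (4,493), (17,116), (29,68), ... (4 more)
Total ordered pairs: 8


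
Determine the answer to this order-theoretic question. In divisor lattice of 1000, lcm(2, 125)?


Join=lcm.
gcd(2,125)=1
lcm=250


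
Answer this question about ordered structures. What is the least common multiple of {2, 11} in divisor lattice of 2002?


In a divisor lattice, join = lcm (least common multiple).
Compute lcm iteratively: start with first element, then lcm(current, next).
Elements: [2, 11]
lcm(2,11) = 22
Final lcm = 22


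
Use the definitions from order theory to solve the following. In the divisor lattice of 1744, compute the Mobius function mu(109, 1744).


In a divisor lattice, mu(a,b) = mu(b/a) where mu is the classical Mobius function.
b/a = 1744/109 = 16
Prime factorization of 16: primes [2]
16 is not squarefree, so mu(16) = 0


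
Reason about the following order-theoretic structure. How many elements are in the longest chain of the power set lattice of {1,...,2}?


A chain is a totally ordered subset; we count the number of elements in a maximum chain.
Compute, for each element x, the size of the longest chain ending at x:
  {}: 1
  {1}: 2
  {2}: 2
  {1,2}: 3
A maximum chain: {} < {1} < {1,2}
Number of elements in the longest chain: 3


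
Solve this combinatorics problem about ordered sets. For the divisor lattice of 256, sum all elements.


sigma(n) = sum of divisors.
Divisors of 256: [1, 2, 4, 8, 16, 32, 64, 128, 256]
Sum = 511


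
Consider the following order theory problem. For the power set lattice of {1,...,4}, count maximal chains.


A maximal chain goes from the minimum element to a maximal element via cover relations.
Counting all min-to-max paths in the cover graph.
Total maximal chains: 24


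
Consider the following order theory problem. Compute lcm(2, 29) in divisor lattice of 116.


In a divisor lattice, join = lcm (least common multiple).
gcd(2,29) = 1
lcm(2,29) = 2*29/gcd = 58/1 = 58


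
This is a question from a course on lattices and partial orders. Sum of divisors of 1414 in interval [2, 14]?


Interval [2,14] in divisors of 1414: [2, 14]
Sum = 16


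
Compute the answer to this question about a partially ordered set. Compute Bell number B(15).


B(n) = number of set partitions of an n-element set.
B(n) satisfies the recurrence: B(n+1) = sum_k C(n,k)*B(k).
B(15) = 1382958545


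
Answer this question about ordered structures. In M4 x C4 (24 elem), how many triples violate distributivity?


Distributive law: a ^ (b v c) = (a ^ b) v (a ^ c).
Check all 24^3 = 13824 ordered triples (a,b,c).
  e.g. a=(a1,0), b=(a2,0), c=(a3,0): lhs=(a1,0) != rhs=(0,0)
  e.g. a=(a1,0), b=(a2,0), c=(a3,1): lhs=(a1,0) != rhs=(0,0)
Total violating triples: 1536


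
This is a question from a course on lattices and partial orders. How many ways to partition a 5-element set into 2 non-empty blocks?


S(n,k) = k*S(n-1,k) + S(n-1,k-1).
S(4,2) = 7, S(4,1) = 1
S(5,2) = 2*7 + 1 = 14 + 1
S(5,2) = 15


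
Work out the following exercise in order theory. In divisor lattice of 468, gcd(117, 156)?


Meet=gcd.
gcd(117,156)=39


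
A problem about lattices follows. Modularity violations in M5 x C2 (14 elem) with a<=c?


Modular law: if a <= c then a v (b ^ c) = (a v b) ^ c.
Check all triples (a,b,c) with a <= c among 14 elements.
This lattice is modular (diamonds M_m and their chain-products are modular).
Total violating triples: 0


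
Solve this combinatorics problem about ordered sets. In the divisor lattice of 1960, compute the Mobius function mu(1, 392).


In a divisor lattice, mu(a,b) = mu(b/a) where mu is the classical Mobius function.
b/a = 392/1 = 392
Prime factorization of 392: primes [2, 7]
392 is not squarefree, so mu(392) = 0


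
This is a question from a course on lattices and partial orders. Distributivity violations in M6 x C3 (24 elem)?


Distributive law: a ^ (b v c) = (a ^ b) v (a ^ c).
Check all 24^3 = 13824 ordered triples (a,b,c).
  e.g. a=(a1,0), b=(a2,0), c=(a3,0): lhs=(a1,0) != rhs=(0,0)
  e.g. a=(a1,0), b=(a2,0), c=(a3,1): lhs=(a1,0) != rhs=(0,0)
Total violating triples: 3240


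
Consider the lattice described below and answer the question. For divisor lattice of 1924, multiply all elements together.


Divisors of 1924: [1, 2, 4, 13, 26, 37, 52, 74, 148, 481, 962, 1924]
Product = n^(d(n)/2) = 1924^(12/2)
Product = 50725975336955416576


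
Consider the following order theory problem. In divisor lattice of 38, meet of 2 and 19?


In a divisor lattice, meet = gcd (greatest common divisor).
By Euclidean algorithm or factoring: gcd(2,19) = 1


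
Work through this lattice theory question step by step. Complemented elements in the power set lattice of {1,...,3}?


An element a is complemented if some b has a meet b = bottom, a join b = top.
every subset A has complement S\A, so all elements are complemented.
Complemented elements: {}, {1}, {2}, {3}, {1,2}, {1,3}, ... (2 more)
Count: 8


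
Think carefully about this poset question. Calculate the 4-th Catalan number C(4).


C(n) = C(2n, n) / (n+1).
C(8, 4) = 70
C(4) = 70 / 5 = 14


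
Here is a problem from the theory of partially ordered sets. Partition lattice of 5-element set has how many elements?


B(n) = number of set partitions of an n-element set.
B(n) satisfies the recurrence: B(n+1) = sum_k C(n,k)*B(k).
B(5) = 52


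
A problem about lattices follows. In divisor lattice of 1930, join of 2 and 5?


In a divisor lattice, join = lcm (least common multiple).
gcd(2,5) = 1
lcm(2,5) = 2*5/gcd = 10/1 = 10


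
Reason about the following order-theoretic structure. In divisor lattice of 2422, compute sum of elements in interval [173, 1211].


Interval [173,1211] in divisors of 2422: [173, 1211]
Sum = 1384


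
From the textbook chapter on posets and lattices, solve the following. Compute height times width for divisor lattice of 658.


Height = length of longest chain minus 1; width = size of largest antichain.
A maximum chain: 1 | 47 | 329 | 658  (height 3).
A maximum antichain: {2, 7, 47}  (width 3).
Product = 3 * 3 = 9


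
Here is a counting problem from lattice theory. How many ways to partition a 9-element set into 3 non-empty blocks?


S(n,k) = k*S(n-1,k) + S(n-1,k-1).
S(8,3) = 966, S(8,2) = 127
S(9,3) = 3*966 + 127 = 2898 + 127
S(9,3) = 3025


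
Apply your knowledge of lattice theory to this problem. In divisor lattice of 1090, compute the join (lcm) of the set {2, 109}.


In a divisor lattice, join = lcm (least common multiple).
Compute lcm iteratively: start with first element, then lcm(current, next).
Elements: [2, 109]
lcm(2,109) = 218
Final lcm = 218


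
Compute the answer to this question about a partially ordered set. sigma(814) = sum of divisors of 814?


sigma(n) = sum of divisors.
Divisors of 814: [1, 2, 11, 22, 37, 74, 407, 814]
Sum = 1368


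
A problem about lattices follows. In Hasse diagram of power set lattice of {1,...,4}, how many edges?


A cover relation a -< b holds when a < b with no c strictly between.
Cover relations:
  {} -< {1}
  {} -< {2}
  {} -< {3}
  {} -< {4}
  {1} -< {1,2}
  {1} -< {1,3}
  {1} -< {1,4}
  {2} -< {1,2}
  ...24 more
Total: 32


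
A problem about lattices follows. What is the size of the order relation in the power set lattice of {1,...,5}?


The order relation is {(a,b) : a <= b}, reflexive so it includes (a,a).
Examples: ({},{}), ({},{1,2}), ({},{1,2,3}), ({},{1,2,3,4}), ({},{1,2,3,4,5}), ...
Total ordered pairs: 243


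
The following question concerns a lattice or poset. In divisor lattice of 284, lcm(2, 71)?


Join=lcm.
gcd(2,71)=1
lcm=142


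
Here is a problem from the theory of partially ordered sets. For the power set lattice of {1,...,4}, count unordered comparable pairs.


A comparable pair {a,b} has a < b or b < a in the order.
Count unordered pairs where one element is strictly below the other.
Examples: {{},{1}}, {{},{2}}, {{},{3}}, {{},{4}}, ...
Total comparable pairs: 65


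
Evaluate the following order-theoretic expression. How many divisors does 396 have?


Divisors of 396: [1, 2, 3, 4, 6, 9, 11, 12, 18, 22, 33, 36, 44, 66, 99, 132, 198, 396]
Count: 18


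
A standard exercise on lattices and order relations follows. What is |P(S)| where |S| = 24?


Power set = 2^n.
2^24 = 16777216


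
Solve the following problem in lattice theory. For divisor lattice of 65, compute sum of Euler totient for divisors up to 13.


Divisors of 65 up to 13: [1, 5, 13]
phi values: [1, 4, 12]
Sum = 17


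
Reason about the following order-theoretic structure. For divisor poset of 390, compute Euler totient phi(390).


phi(n) = n * prod_{p|n} (1 - 1/p).
Prime divisors of 390: [2, 3, 5, 13]
phi(390) = 390 * (1 - 1/2) * (1 - 1/3) * (1 - 1/5) * (1 - 1/13)
phi(390) = 96


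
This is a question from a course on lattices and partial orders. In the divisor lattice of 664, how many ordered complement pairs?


Complement pair (a,b): a meet b = bottom, a join b = top.
Here: gcd(a,b)=1 and lcm(a,b)=664, i.e. a*b=664 with a,b coprime.
Pairs found: (1,664), (8,83), (83,8), (664,1)
Total ordered pairs: 4


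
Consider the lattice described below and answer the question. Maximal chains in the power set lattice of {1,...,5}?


A maximal chain goes from the minimum element to a maximal element via cover relations.
Counting all min-to-max paths in the cover graph.
Total maximal chains: 120


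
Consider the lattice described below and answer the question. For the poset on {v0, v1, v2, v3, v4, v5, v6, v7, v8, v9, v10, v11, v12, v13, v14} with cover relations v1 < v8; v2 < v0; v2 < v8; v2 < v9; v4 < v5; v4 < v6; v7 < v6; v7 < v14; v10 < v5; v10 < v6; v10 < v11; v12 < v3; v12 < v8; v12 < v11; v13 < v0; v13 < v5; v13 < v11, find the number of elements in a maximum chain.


A chain is a totally ordered subset; we count the number of elements in a maximum chain.
Compute, for each element x, the size of the longest chain ending at x:
  v1: 1
  v2: 1
  v4: 1
  v7: 1
  v10: 1
  v12: 1
  ...
A maximum chain: v2 < v0
Number of elements in the longest chain: 2


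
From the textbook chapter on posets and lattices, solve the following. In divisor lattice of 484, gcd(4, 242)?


Meet=gcd.
gcd(4,242)=2


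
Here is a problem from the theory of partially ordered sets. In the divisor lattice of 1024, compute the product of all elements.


Divisors of 1024: [1, 2, 4, 8, 16, 32, 64, 128, 256, 512, 1024]
Product = n^(d(n)/2) = 1024^(11/2)
Product = 36028797018963968


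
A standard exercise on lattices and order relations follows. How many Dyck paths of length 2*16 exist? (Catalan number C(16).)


C(n) = C(2n, n) / (n+1).
C(32, 16) = 601080390
C(16) = 601080390 / 17 = 35357670


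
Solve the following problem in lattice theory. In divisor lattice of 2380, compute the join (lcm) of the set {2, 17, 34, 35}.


In a divisor lattice, join = lcm (least common multiple).
Compute lcm iteratively: start with first element, then lcm(current, next).
Elements: [2, 17, 34, 35]
lcm(2,17) = 34
lcm(34,34) = 34
lcm(34,35) = 1190
Final lcm = 1190


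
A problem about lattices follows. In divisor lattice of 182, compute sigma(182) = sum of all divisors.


sigma(n) = sum of divisors.
Divisors of 182: [1, 2, 7, 13, 14, 26, 91, 182]
Sum = 336


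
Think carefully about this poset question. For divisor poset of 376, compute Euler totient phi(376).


phi(n) = n * prod_{p|n} (1 - 1/p).
Prime divisors of 376: [2, 47]
phi(376) = 376 * (1 - 1/2) * (1 - 1/47)
phi(376) = 184


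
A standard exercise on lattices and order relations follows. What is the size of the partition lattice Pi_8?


B(n) = number of set partitions of an n-element set.
B(n) satisfies the recurrence: B(n+1) = sum_k C(n,k)*B(k).
B(8) = 4140


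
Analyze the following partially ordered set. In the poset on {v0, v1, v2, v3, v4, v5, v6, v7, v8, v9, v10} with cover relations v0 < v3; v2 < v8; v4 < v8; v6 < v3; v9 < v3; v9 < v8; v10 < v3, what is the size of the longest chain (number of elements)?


A chain is a totally ordered subset; we count the number of elements in a maximum chain.
Compute, for each element x, the size of the longest chain ending at x:
  v0: 1
  v1: 1
  v2: 1
  v4: 1
  v5: 1
  v6: 1
  ...
A maximum chain: v0 < v3
Number of elements in the longest chain: 2


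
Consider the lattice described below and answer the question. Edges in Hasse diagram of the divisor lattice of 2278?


A cover relation a -< b holds when a < b with no c strictly between.
Cover relations:
  1 -< 2
  1 -< 17
  1 -< 67
  2 -< 34
  2 -< 134
  17 -< 34
  17 -< 1139
  34 -< 2278
  ...4 more
Total: 12


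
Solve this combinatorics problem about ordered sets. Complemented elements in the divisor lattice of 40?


An element a is complemented if some b has a meet b = bottom, a join b = top.
a is complemented iff gcd(a, n/a)=1, i.e. a is a unitary divisor of 40.
Complemented elements: 1, 5, 8, 40
Count: 4


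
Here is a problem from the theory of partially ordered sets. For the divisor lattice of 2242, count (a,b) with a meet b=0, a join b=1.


Complement pair (a,b): a meet b = bottom, a join b = top.
Here: gcd(a,b)=1 and lcm(a,b)=2242, i.e. a*b=2242 with a,b coprime.
Pairs found: (1,2242), (2,1121), (19,118), (38,59), ... (4 more)
Total ordered pairs: 8


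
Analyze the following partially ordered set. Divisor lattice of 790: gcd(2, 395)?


Meet=gcd.
gcd(2,395)=1


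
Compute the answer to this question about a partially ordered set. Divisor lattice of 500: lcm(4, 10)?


Join=lcm.
gcd(4,10)=2
lcm=20


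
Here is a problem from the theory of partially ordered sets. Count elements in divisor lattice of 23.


Divisors of 23: [1, 23]
Count: 2


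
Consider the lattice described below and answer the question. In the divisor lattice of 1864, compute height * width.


Height = length of longest chain minus 1; width = size of largest antichain.
A maximum chain: 1 | 233 | 466 | 932 | 1864  (height 4).
A maximum antichain: {2, 233}  (width 2).
Product = 4 * 2 = 8


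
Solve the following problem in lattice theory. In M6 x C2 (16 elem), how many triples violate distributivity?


Distributive law: a ^ (b v c) = (a ^ b) v (a ^ c).
Check all 16^3 = 4096 ordered triples (a,b,c).
  e.g. a=(a1,0), b=(a2,0), c=(a3,0): lhs=(a1,0) != rhs=(0,0)
  e.g. a=(a1,0), b=(a2,0), c=(a3,1): lhs=(a1,0) != rhs=(0,0)
Total violating triples: 960


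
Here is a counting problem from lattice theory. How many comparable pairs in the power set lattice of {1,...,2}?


A comparable pair {a,b} has a < b or b < a in the order.
Count unordered pairs where one element is strictly below the other.
Examples: {{},{1}}, {{},{2}}, {{},{1,2}}, {{1},{1,2}}, ...
Total comparable pairs: 5


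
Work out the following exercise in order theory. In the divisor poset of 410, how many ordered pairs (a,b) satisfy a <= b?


The order relation is {(a,b) : a <= b}, reflexive so it includes (a,a).
Examples: (1,1), (1,10), (1,2), (1,205), (1,41), ...
Total ordered pairs: 27


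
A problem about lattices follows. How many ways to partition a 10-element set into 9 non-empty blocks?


S(n,k) = k*S(n-1,k) + S(n-1,k-1).
S(9,9) = 1, S(9,8) = 36
S(10,9) = 9*1 + 36 = 9 + 36
S(10,9) = 45


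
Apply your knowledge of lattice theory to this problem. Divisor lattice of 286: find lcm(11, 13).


In a divisor lattice, join = lcm (least common multiple).
gcd(11,13) = 1
lcm(11,13) = 11*13/gcd = 143/1 = 143


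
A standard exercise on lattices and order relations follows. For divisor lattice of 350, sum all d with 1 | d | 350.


Interval [1,350] in divisors of 350: [1, 2, 5, 7, 10, 14, 25, 35, 50, 70, 175, 350]
Sum = 744


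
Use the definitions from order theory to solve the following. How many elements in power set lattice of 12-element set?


Power set = 2^n.
2^12 = 4096


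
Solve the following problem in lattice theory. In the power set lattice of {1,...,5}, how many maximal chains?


A maximal chain goes from the minimum element to a maximal element via cover relations.
Counting all min-to-max paths in the cover graph.
Total maximal chains: 120


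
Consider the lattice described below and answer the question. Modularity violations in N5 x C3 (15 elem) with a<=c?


Modular law: if a <= c then a v (b ^ c) = (a v b) ^ c.
Check all triples (a,b,c) with a <= c among 15 elements.
  e.g. a=(a,0), b=(c,0), c=(b,0): lhs=(a,0) != rhs=(b,0)
  e.g. a=(a,0), b=(c,1), c=(b,0): lhs=(a,0) != rhs=(b,0)
Total violating triples: 18


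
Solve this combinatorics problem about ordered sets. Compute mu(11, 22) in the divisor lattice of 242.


In a divisor lattice, mu(a,b) = mu(b/a) where mu is the classical Mobius function.
b/a = 22/11 = 2
Prime factorization of 2: primes [2]
2 is squarefree with 1 prime factor(s), so mu(2) = (-1)^1 = -1


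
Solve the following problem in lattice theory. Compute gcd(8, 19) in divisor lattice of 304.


In a divisor lattice, meet = gcd (greatest common divisor).
By Euclidean algorithm or factoring: gcd(8,19) = 1


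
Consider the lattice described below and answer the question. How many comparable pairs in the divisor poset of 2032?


A comparable pair {a,b} has a < b or b < a in the order.
Count unordered pairs where one element is strictly below the other.
Examples: {1,2}, {1,4}, {1,8}, {1,16}, ...
Total comparable pairs: 35


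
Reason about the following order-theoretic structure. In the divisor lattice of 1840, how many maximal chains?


A maximal chain goes from the minimum element to a maximal element via cover relations.
Counting all min-to-max paths in the cover graph.
Total maximal chains: 30


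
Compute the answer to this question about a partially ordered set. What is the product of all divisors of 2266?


Divisors of 2266: [1, 2, 11, 22, 103, 206, 1133, 2266]
Product = n^(d(n)/2) = 2266^(8/2)
Product = 26365719179536


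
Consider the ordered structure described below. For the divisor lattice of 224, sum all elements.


sigma(n) = sum of divisors.
Divisors of 224: [1, 2, 4, 7, 8, 14, 16, 28, 32, 56, 112, 224]
Sum = 504


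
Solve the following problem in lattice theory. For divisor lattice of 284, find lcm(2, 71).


In a divisor lattice, join = lcm (least common multiple).
Compute lcm iteratively: start with first element, then lcm(current, next).
Elements: [2, 71]
lcm(2,71) = 142
Final lcm = 142


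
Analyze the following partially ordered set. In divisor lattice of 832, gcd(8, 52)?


Meet=gcd.
gcd(8,52)=4


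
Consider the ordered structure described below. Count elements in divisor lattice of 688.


Divisors of 688: [1, 2, 4, 8, 16, 43, 86, 172, 344, 688]
Count: 10


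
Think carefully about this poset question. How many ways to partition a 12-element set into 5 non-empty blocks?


S(n,k) = k*S(n-1,k) + S(n-1,k-1).
S(11,5) = 246730, S(11,4) = 145750
S(12,5) = 5*246730 + 145750 = 1233650 + 145750
S(12,5) = 1379400


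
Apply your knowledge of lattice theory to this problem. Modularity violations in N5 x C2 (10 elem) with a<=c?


Modular law: if a <= c then a v (b ^ c) = (a v b) ^ c.
Check all triples (a,b,c) with a <= c among 10 elements.
  e.g. a=(a,0), b=(c,0), c=(b,0): lhs=(a,0) != rhs=(b,0)
  e.g. a=(a,0), b=(c,1), c=(b,0): lhs=(a,0) != rhs=(b,0)
Total violating triples: 6


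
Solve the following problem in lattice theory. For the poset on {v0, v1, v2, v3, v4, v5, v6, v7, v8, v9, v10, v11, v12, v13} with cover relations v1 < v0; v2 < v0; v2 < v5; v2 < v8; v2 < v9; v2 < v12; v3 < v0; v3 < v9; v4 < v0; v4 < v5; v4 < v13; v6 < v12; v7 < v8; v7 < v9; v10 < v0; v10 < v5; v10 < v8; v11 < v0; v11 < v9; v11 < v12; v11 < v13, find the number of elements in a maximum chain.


A chain is a totally ordered subset; we count the number of elements in a maximum chain.
Compute, for each element x, the size of the longest chain ending at x:
  v1: 1
  v2: 1
  v3: 1
  v4: 1
  v6: 1
  v7: 1
  ...
A maximum chain: v1 < v0
Number of elements in the longest chain: 2


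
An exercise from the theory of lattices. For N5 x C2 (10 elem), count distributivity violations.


Distributive law: a ^ (b v c) = (a ^ b) v (a ^ c).
Check all 10^3 = 1000 ordered triples (a,b,c).
  e.g. a=(b,0), b=(a,0), c=(c,0): lhs=(b,0) != rhs=(a,0)
  e.g. a=(b,0), b=(a,0), c=(c,1): lhs=(b,0) != rhs=(a,0)
Total violating triples: 16


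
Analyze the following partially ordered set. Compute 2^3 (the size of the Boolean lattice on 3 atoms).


Power set = 2^n.
2^3 = 8


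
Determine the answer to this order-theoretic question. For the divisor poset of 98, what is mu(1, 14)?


In a divisor lattice, mu(a,b) = mu(b/a) where mu is the classical Mobius function.
b/a = 14/1 = 14
Prime factorization of 14: primes [2, 7]
14 is squarefree with 2 prime factor(s), so mu(14) = (-1)^2 = 1


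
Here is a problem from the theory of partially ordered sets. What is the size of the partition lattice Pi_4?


B(n) = number of set partitions of an n-element set.
B(n) satisfies the recurrence: B(n+1) = sum_k C(n,k)*B(k).
B(4) = 15


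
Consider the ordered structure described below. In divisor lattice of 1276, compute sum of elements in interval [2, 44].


Interval [2,44] in divisors of 1276: [2, 4, 22, 44]
Sum = 72


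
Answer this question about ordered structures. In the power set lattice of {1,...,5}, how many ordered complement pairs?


Complement pair (a,b): a meet b = bottom, a join b = top.
Here: A intersect B = {} and A union B = {1,...,5}.
Pairs found: ({},{1,2,3,4,5}), ({1},{2,3,4,5}), ({2},{1,3,4,5}), ({3},{1,2,4,5}), ... (28 more)
Total ordered pairs: 32


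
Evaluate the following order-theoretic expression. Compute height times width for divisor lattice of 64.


Height = length of longest chain minus 1; width = size of largest antichain.
A maximum chain: 1 | 2 | 4 | 8 | 16 | 32 | 64  (height 6).
A maximum antichain: {1}  (width 1).
Product = 6 * 1 = 6


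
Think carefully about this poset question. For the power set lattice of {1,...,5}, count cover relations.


A cover relation a -< b holds when a < b with no c strictly between.
Cover relations:
  {} -< {1}
  {} -< {2}
  {} -< {3}
  {} -< {4}
  {} -< {5}
  {1} -< {1,2}
  {1} -< {1,3}
  {1} -< {1,4}
  ...72 more
Total: 80


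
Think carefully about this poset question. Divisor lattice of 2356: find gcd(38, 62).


In a divisor lattice, meet = gcd (greatest common divisor).
By Euclidean algorithm or factoring: gcd(38,62) = 2


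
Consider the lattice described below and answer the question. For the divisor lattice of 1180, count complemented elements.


An element a is complemented if some b has a meet b = bottom, a join b = top.
a is complemented iff gcd(a, n/a)=1, i.e. a is a unitary divisor of 1180.
Complemented elements: 1, 4, 5, 20, 59, 236, ... (2 more)
Count: 8


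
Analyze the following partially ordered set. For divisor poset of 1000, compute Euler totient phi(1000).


phi(n) = n * prod_{p|n} (1 - 1/p).
Prime divisors of 1000: [2, 5]
phi(1000) = 1000 * (1 - 1/2) * (1 - 1/5)
phi(1000) = 400


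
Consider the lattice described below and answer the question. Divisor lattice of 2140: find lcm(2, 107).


In a divisor lattice, join = lcm (least common multiple).
gcd(2,107) = 1
lcm(2,107) = 2*107/gcd = 214/1 = 214


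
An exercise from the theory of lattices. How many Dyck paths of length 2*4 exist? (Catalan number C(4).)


C(n) = C(2n, n) / (n+1).
C(8, 4) = 70
C(4) = 70 / 5 = 14


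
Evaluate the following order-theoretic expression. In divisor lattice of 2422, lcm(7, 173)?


Join=lcm.
gcd(7,173)=1
lcm=1211


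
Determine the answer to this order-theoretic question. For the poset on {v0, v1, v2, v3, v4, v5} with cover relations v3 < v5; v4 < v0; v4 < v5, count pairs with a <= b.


The order relation is {(a,b) : a <= b}, reflexive so it includes (a,a).
Examples: (v0,v0), (v1,v1), (v2,v2), (v3,v3), (v3,v5), ...
Total ordered pairs: 9


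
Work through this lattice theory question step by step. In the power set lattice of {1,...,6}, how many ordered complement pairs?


Complement pair (a,b): a meet b = bottom, a join b = top.
Here: A intersect B = {} and A union B = {1,...,6}.
Pairs found: ({},{1,2,3,4,5,6}), ({1},{2,3,4,5,6}), ({2},{1,3,4,5,6}), ({3},{1,2,4,5,6}), ... (60 more)
Total ordered pairs: 64


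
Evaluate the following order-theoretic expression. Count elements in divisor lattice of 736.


Divisors of 736: [1, 2, 4, 8, 16, 23, 32, 46, 92, 184, 368, 736]
Count: 12


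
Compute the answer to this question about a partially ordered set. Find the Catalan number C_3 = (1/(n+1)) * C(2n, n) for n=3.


C(n) = C(2n, n) / (n+1).
C(6, 3) = 20
C(3) = 20 / 4 = 5


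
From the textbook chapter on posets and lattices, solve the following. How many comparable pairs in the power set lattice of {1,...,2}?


A comparable pair {a,b} has a < b or b < a in the order.
Count unordered pairs where one element is strictly below the other.
Examples: {{},{1}}, {{},{2}}, {{},{1,2}}, {{1},{1,2}}, ...
Total comparable pairs: 5
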